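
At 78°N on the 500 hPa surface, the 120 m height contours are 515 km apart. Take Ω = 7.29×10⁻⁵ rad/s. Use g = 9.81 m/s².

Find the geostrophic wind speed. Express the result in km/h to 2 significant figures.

58 km/h

Coriolis parameter at 78°N:
f = 2Ω sin φ = 2 × 7.29×10⁻⁵ × sin 78° = 1.43×10⁻⁴ s⁻¹
Height gradient: |∂Z/∂n| = 120 m / 515000 m = 2.33×10⁻⁴
On a pressure surface, geostrophic balance gives V_g = (g/f)|∂Z/∂n|:
V_g = 9.81 × 2.33×10⁻⁴ / 1.43×10⁻⁴ = 16.0 m/s
Converting: 16.0 m/s × 3.6 = 58 km/h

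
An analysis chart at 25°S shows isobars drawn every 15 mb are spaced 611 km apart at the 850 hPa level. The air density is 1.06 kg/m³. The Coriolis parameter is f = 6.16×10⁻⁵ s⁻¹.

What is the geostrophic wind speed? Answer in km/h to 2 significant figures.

Pressure gradient: |∂P/∂n| = 1500 Pa / 611000 m = 2.45×10⁻³ Pa/m
Geostrophic balance (pressure-gradient force = Coriolis force):
V_g = (1/(fρ)) |∂P/∂n| = 2.45×10⁻³ / (6.16×10⁻⁵ × 1.06) = 37.6 m/s
Converting: 37.6 m/s × 3.6 = 140 km/h

140 km/h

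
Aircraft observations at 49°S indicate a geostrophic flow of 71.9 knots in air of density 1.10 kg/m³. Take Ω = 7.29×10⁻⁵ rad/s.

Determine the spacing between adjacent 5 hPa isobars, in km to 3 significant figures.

Coriolis parameter at 49°S:
f = 2Ω sin φ = 2 × 7.29×10⁻⁵ × sin 49° = 1.10×10⁻⁴ s⁻¹
Wind speed in SI: 71.9 knots = 37.0 m/s
Geostrophic balance rearranged: |∂P/∂n| = f ρ V_g
|∂P/∂n| = 1.10×10⁻⁴ × 1.10 × 37.0 = 4.48×10⁻³ Pa/m
Isobar spacing: Δn = ΔP/|∂P/∂n| = 500 Pa / 4.48×10⁻³ Pa/m = 111679 m ≈ 112 km

112 km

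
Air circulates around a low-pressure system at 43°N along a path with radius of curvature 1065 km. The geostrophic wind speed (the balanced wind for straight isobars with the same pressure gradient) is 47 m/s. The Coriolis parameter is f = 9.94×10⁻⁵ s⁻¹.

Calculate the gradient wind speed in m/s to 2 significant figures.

35 m/s

Around a low, centrifugal force acts outward with Coriolis, so pressure-gradient force balances both:
(1/ρ)|∂P/∂n| = fV + V²/R  →  V² + fR·V − fR·V_g = 0
With fR = 9.94×10⁻⁵ × 1065×10³ m = 106 m/s:
V = [−fR + √((fR)² + 4 fR V_g)]/2 = [−106 + √(106² + 4×106×47)]/2 = 35.3 m/s
Subgeostrophic (V < V_g = 47 m/s), as expected around a low.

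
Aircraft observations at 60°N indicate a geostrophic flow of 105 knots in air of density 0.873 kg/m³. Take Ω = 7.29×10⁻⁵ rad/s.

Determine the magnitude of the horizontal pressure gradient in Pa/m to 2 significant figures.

6.0×10⁻³ Pa/m

Coriolis parameter at 60°N:
f = 2Ω sin φ = 2 × 7.29×10⁻⁵ × sin 60° = 1.26×10⁻⁴ s⁻¹
Wind speed in SI: 105 knots = 54.0 m/s
Geostrophic balance rearranged: |∂P/∂n| = f ρ V_g
|∂P/∂n| = 1.26×10⁻⁴ × 0.873 × 54.0 = 5.95×10⁻³ Pa/m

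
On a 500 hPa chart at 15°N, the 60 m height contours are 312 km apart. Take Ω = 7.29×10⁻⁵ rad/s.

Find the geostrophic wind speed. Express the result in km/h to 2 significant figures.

180 km/h

Coriolis parameter at 15°N:
f = 2Ω sin φ = 2 × 7.29×10⁻⁵ × sin 15° = 3.77×10⁻⁵ s⁻¹
Height gradient: |∂Z/∂n| = 60 m / 312000 m = 1.92×10⁻⁴
On a pressure surface, geostrophic balance gives V_g = (g/f)|∂Z/∂n|:
V_g = 9.81 × 1.92×10⁻⁴ / 3.77×10⁻⁵ = 50.0 m/s
Converting: 50.0 m/s × 3.6 = 180 km/h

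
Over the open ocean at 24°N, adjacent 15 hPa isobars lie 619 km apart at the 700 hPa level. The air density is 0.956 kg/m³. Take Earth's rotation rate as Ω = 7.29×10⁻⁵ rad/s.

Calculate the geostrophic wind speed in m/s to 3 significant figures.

42.7 m/s

Coriolis parameter at 24°N:
f = 2Ω sin φ = 2 × 7.29×10⁻⁵ × sin 24° = 5.93×10⁻⁵ s⁻¹
Pressure gradient: |∂P/∂n| = 1500 Pa / 619000 m = 2.42×10⁻³ Pa/m
Geostrophic balance (pressure-gradient force = Coriolis force):
V_g = (1/(fρ)) |∂P/∂n| = 2.42×10⁻³ / (5.93×10⁻⁵ × 0.956) = 42.7 m/s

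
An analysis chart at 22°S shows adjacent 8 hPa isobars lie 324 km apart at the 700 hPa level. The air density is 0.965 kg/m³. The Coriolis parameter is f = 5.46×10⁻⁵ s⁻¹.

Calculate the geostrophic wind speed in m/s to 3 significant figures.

46.9 m/s

Pressure gradient: |∂P/∂n| = 800 Pa / 324000 m = 2.47×10⁻³ Pa/m
Geostrophic balance (pressure-gradient force = Coriolis force):
V_g = (1/(fρ)) |∂P/∂n| = 2.47×10⁻³ / (5.46×10⁻⁵ × 0.965) = 46.9 m/s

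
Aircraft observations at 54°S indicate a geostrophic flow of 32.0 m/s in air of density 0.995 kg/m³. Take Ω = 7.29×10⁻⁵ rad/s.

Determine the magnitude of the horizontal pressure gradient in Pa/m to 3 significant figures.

Coriolis parameter at 54°S:
f = 2Ω sin φ = 2 × 7.29×10⁻⁵ × sin 54° = 1.18×10⁻⁴ s⁻¹
Geostrophic balance rearranged: |∂P/∂n| = f ρ V_g
|∂P/∂n| = 1.18×10⁻⁴ × 0.995 × 32.0 = 3.76×10⁻³ Pa/m

3.76×10⁻³ Pa/m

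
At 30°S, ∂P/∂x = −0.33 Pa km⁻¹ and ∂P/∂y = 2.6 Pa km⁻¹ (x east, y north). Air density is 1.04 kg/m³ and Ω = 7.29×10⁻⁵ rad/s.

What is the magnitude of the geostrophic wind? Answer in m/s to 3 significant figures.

Coriolis parameter at 30°S:
f = 2Ω sin φ = 2 × 7.29×10⁻⁵ × sin 30° = 7.29×10⁻⁵ s⁻¹
In the Southern Hemisphere f is negative: f = −7.29×10⁻⁵ s⁻¹.
Component geostrophic relations (x east, y north):
u_g = −(1/(fρ)) ∂P/∂y,  v_g = (1/(fρ)) ∂P/∂x
u_g = −(2.6×10⁻³)/(−7.29×10⁻⁵ × 1.04) = 34.3 m/s;  v_g = (−0.33×10⁻³)/(−7.29×10⁻⁵ × 1.04) = 4.35 m/s
|V_g| = √(u_g² + v_g²) = 34.6 m/s

34.6 m/s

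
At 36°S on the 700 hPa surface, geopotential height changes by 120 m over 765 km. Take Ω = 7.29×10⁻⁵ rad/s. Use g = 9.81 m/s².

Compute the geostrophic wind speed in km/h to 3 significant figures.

Coriolis parameter at 36°S:
f = 2Ω sin φ = 2 × 7.29×10⁻⁵ × sin 36° = 8.57×10⁻⁵ s⁻¹
Height gradient: |∂Z/∂n| = 120 m / 765000 m = 1.57×10⁻⁴
On a pressure surface, geostrophic balance gives V_g = (g/f)|∂Z/∂n|:
V_g = 9.81 × 1.57×10⁻⁴ / 8.57×10⁻⁵ = 18.0 m/s
Converting: 18.0 m/s × 3.6 = 64.6 km/h

64.6 km/h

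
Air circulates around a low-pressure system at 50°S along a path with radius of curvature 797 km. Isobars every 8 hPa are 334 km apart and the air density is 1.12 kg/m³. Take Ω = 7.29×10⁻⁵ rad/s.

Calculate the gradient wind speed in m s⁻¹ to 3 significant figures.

Coriolis parameter at 50°S:
f = 2Ω sin φ = 2 × 7.29×10⁻⁵ × sin 50° = 1.12×10⁻⁴ s⁻¹
Pressure gradient: |∂P/∂n| = 800 Pa / 334000 m = 2.40×10⁻³ Pa/m
Geostrophic speed: V_g = |∂P/∂n|/(fρ) = 2.40×10⁻³/(1.12×10⁻⁴ × 1.12) = 19.1 m/s
Around a low, centrifugal force acts outward with Coriolis, so pressure-gradient force balances both:
(1/ρ)|∂P/∂n| = fV + V²/R  →  V² + fR·V − fR·V_g = 0
With fR = 1.12×10⁻⁴ × 797×10³ m = 89.0 m/s:
V = [−fR + √((fR)² + 4 fR V_g)]/2 = [−89.0 + √(89.0² + 4×89.0×19.1)]/2 = 16.2 m/s
Subgeostrophic (V < V_g = 19.1 m/s), as expected around a low.

16.2 m s⁻¹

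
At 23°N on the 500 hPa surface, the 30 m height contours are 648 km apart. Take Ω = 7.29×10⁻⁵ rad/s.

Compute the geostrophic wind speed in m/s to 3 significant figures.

Coriolis parameter at 23°N:
f = 2Ω sin φ = 2 × 7.29×10⁻⁵ × sin 23° = 5.70×10⁻⁵ s⁻¹
Height gradient: |∂Z/∂n| = 30 m / 648000 m = 4.63×10⁻⁵
On a pressure surface, geostrophic balance gives V_g = (g/f)|∂Z/∂n|:
V_g = 9.81 × 4.63×10⁻⁵ / 5.70×10⁻⁵ = 7.97 m/s

7.97 m/s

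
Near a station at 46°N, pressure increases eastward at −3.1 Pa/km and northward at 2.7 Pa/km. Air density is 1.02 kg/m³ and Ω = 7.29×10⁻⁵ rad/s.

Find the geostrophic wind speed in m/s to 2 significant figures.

Coriolis parameter at 46°N:
f = 2Ω sin φ = 2 × 7.29×10⁻⁵ × sin 46° = 1.05×10⁻⁴ s⁻¹
Component geostrophic relations (x east, y north):
u_g = −(1/(fρ)) ∂P/∂y,  v_g = (1/(fρ)) ∂P/∂x
u_g = −(2.7×10⁻³)/(1.05×10⁻⁴ × 1.02) = −25.2 m/s;  v_g = (−3.1×10⁻³)/(1.05×10⁻⁴ × 1.02) = −29.0 m/s
|V_g| = √(u_g² + v_g²) = 38.4 m/s

38 m/s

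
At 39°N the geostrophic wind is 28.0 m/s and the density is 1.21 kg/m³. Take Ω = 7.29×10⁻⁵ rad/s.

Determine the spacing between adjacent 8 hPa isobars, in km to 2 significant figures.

260 km

Coriolis parameter at 39°N:
f = 2Ω sin φ = 2 × 7.29×10⁻⁵ × sin 39° = 9.18×10⁻⁵ s⁻¹
Geostrophic balance rearranged: |∂P/∂n| = f ρ V_g
|∂P/∂n| = 9.18×10⁻⁵ × 1.21 × 28.0 = 3.11×10⁻³ Pa/m
Isobar spacing: Δn = ΔP/|∂P/∂n| = 800 Pa / 3.11×10⁻³ Pa/m = 257346 m ≈ 260 km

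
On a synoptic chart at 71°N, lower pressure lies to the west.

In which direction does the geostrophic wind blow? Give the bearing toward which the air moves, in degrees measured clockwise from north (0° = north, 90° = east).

The pressure-gradient force points toward the west (bearing 270°).
Geostrophic balance: in the Northern Hemisphere the Coriolis force deflects motion to the right, so the geostrophic wind blows 90° to the right of the pressure-gradient force (low pressure on the left).
Rotating 270° by 90° clockwise gives 000° — the wind blows toward the north.

000°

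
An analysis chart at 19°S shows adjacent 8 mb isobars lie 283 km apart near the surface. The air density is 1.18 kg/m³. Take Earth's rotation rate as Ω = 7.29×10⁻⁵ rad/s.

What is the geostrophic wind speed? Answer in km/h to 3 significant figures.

Coriolis parameter at 19°S:
f = 2Ω sin φ = 2 × 7.29×10⁻⁵ × sin 19° = 4.75×10⁻⁵ s⁻¹
Pressure gradient: |∂P/∂n| = 800 Pa / 283000 m = 2.83×10⁻³ Pa/m
Geostrophic balance (pressure-gradient force = Coriolis force):
V_g = (1/(fρ)) |∂P/∂n| = 2.83×10⁻³ / (4.75×10⁻⁵ × 1.18) = 50.5 m/s
Converting: 50.5 m/s × 3.6 = 182 km/h

182 km/h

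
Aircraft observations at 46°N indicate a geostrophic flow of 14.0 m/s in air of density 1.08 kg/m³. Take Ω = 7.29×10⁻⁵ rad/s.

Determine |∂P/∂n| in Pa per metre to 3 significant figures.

1.59×10⁻³ Pa/m

Coriolis parameter at 46°N:
f = 2Ω sin φ = 2 × 7.29×10⁻⁵ × sin 46° = 1.05×10⁻⁴ s⁻¹
Geostrophic balance rearranged: |∂P/∂n| = f ρ V_g
|∂P/∂n| = 1.05×10⁻⁴ × 1.08 × 14.0 = 1.59×10⁻³ Pa/m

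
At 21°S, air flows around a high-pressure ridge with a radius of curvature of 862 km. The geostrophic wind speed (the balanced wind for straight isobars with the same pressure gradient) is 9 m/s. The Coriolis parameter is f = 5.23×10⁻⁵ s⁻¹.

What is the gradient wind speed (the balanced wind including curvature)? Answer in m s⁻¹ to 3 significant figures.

12.4 m s⁻¹

Around a high, pressure-gradient force acts outward with centrifugal, so Coriolis balances both:
fV = (1/ρ)|∂P/∂n| + V²/R  →  V² − fR·V + fR·V_g = 0
With fR = 5.23×10⁻⁵ × 862×10³ m = 45.1 m/s:
V = [fR − √((fR)² − 4 fR V_g)]/2 = [45.1 − √(45.1² − 4×45.1×9)]/2 = 12.4 m/s
Supergeostrophic (V > V_g = 9 m/s), as expected around a high.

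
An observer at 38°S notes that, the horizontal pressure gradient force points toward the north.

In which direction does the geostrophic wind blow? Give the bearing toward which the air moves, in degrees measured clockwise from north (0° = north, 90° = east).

The pressure-gradient force points toward the north (bearing 000°).
Geostrophic balance: in the Southern Hemisphere the Coriolis force deflects motion to the left, so the geostrophic wind blows 90° to the left of the pressure-gradient force (low pressure on the right).
Rotating 000° by 90° counterclockwise gives 270° — the wind blows toward the west.

270°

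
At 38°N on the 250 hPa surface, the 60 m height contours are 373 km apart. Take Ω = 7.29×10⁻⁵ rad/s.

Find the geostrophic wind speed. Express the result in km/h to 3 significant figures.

63.3 km/h

Coriolis parameter at 38°N:
f = 2Ω sin φ = 2 × 7.29×10⁻⁵ × sin 38° = 8.98×10⁻⁵ s⁻¹
Height gradient: |∂Z/∂n| = 60 m / 373000 m = 1.61×10⁻⁴
On a pressure surface, geostrophic balance gives V_g = (g/f)|∂Z/∂n|:
V_g = 9.81 × 1.61×10⁻⁴ / 8.98×10⁻⁵ = 17.6 m/s
Converting: 17.6 m/s × 3.6 = 63.3 km/h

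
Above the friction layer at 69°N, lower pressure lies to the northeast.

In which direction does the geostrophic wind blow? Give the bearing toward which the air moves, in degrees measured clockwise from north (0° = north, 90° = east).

The pressure-gradient force points toward the northeast (bearing 045°).
Geostrophic balance: in the Northern Hemisphere the Coriolis force deflects motion to the right, so the geostrophic wind blows 90° to the right of the pressure-gradient force (low pressure on the left).
Rotating 045° by 90° clockwise gives 135° — the wind blows toward the southeast.

135°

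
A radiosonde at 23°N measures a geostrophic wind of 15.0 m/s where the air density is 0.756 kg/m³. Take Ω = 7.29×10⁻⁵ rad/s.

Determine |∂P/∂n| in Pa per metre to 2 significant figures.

Coriolis parameter at 23°N:
f = 2Ω sin φ = 2 × 7.29×10⁻⁵ × sin 23° = 5.70×10⁻⁵ s⁻¹
Geostrophic balance rearranged: |∂P/∂n| = f ρ V_g
|∂P/∂n| = 5.70×10⁻⁵ × 0.756 × 15.0 = 6.46×10⁻⁴ Pa/m

6.5×10⁻⁴ Pa/m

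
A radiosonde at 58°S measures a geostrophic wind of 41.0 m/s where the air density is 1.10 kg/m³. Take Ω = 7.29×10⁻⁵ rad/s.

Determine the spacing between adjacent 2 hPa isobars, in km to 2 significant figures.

36 km

Coriolis parameter at 58°S:
f = 2Ω sin φ = 2 × 7.29×10⁻⁵ × sin 58° = 1.24×10⁻⁴ s⁻¹
Geostrophic balance rearranged: |∂P/∂n| = f ρ V_g
|∂P/∂n| = 1.24×10⁻⁴ × 1.10 × 41.0 = 5.58×10⁻³ Pa/m
Isobar spacing: Δn = ΔP/|∂P/∂n| = 200 Pa / 5.58×10⁻³ Pa/m = 35865 m ≈ 36 km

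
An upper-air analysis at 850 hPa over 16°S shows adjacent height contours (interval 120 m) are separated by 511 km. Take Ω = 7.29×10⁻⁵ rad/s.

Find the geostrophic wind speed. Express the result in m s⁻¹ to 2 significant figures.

Coriolis parameter at 16°S:
f = 2Ω sin φ = 2 × 7.29×10⁻⁵ × sin 16° = 4.02×10⁻⁵ s⁻¹
Height gradient: |∂Z/∂n| = 120 m / 511000 m = 2.35×10⁻⁴
On a pressure surface, geostrophic balance gives V_g = (g/f)|∂Z/∂n|:
V_g = 9.81 × 2.35×10⁻⁴ / 4.02×10⁻⁵ = 57.3 m/s

57 m s⁻¹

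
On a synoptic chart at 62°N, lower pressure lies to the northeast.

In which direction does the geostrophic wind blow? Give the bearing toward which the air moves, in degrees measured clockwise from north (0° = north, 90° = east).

The pressure-gradient force points toward the northeast (bearing 045°).
Geostrophic balance: in the Northern Hemisphere the Coriolis force deflects motion to the right, so the geostrophic wind blows 90° to the right of the pressure-gradient force (low pressure on the left).
Rotating 045° by 90° clockwise gives 135° — the wind blows toward the southeast.

135°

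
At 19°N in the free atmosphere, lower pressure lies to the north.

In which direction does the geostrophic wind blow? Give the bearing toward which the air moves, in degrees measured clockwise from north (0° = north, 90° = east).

090°

The pressure-gradient force points toward the north (bearing 000°).
Geostrophic balance: in the Northern Hemisphere the Coriolis force deflects motion to the right, so the geostrophic wind blows 90° to the right of the pressure-gradient force (low pressure on the left).
Rotating 000° by 90° clockwise gives 090° — the wind blows toward the east.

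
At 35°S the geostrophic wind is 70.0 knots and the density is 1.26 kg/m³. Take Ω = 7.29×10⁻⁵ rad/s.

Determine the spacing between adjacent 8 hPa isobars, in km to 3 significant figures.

Coriolis parameter at 35°S:
f = 2Ω sin φ = 2 × 7.29×10⁻⁵ × sin 35° = 8.36×10⁻⁵ s⁻¹
Wind speed in SI: 70.0 knots = 36.0 m/s
Geostrophic balance rearranged: |∂P/∂n| = f ρ V_g
|∂P/∂n| = 8.36×10⁻⁵ × 1.26 × 36.0 = 3.79×10⁻³ Pa/m
Isobar spacing: Δn = ΔP/|∂P/∂n| = 800 Pa / 3.79×10⁻³ Pa/m = 210831 m ≈ 211 km

211 km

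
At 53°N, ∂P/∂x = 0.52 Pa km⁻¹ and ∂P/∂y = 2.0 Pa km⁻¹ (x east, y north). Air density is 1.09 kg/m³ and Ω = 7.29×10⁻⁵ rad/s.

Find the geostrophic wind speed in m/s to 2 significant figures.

16 m/s

Coriolis parameter at 53°N:
f = 2Ω sin φ = 2 × 7.29×10⁻⁵ × sin 53° = 1.16×10⁻⁴ s⁻¹
Component geostrophic relations (x east, y north):
u_g = −(1/(fρ)) ∂P/∂y,  v_g = (1/(fρ)) ∂P/∂x
u_g = −(2.0×10⁻³)/(1.16×10⁻⁴ × 1.09) = −15.8 m/s;  v_g = (0.52×10⁻³)/(1.16×10⁻⁴ × 1.09) = 4.10 m/s
|V_g| = √(u_g² + v_g²) = 16.3 m/s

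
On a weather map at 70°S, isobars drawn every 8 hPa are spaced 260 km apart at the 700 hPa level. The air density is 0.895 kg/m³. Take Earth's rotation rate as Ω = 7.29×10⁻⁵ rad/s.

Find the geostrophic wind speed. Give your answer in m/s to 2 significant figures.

Coriolis parameter at 70°S:
f = 2Ω sin φ = 2 × 7.29×10⁻⁵ × sin 70° = 1.37×10⁻⁴ s⁻¹
Pressure gradient: |∂P/∂n| = 800 Pa / 260000 m = 3.08×10⁻³ Pa/m
Geostrophic balance (pressure-gradient force = Coriolis force):
V_g = (1/(fρ)) |∂P/∂n| = 3.08×10⁻³ / (1.37×10⁻⁴ × 0.895) = 25.1 m/s

25 m/s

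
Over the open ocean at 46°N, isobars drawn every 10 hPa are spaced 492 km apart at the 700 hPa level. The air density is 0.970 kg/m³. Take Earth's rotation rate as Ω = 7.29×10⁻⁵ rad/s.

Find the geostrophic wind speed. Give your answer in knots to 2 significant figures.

Coriolis parameter at 46°N:
f = 2Ω sin φ = 2 × 7.29×10⁻⁵ × sin 46° = 1.05×10⁻⁴ s⁻¹
Pressure gradient: |∂P/∂n| = 1000 Pa / 492000 m = 2.03×10⁻³ Pa/m
Geostrophic balance (pressure-gradient force = Coriolis force):
V_g = (1/(fρ)) |∂P/∂n| = 2.03×10⁻³ / (1.05×10⁻⁴ × 0.970) = 20.0 m/s
Converting: 20.0 m/s × 1.944 = 39 knots

39 knots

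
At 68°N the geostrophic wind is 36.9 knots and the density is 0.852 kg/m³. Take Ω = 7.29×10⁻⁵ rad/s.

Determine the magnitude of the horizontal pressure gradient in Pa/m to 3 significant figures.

2.19×10⁻³ Pa/m

Coriolis parameter at 68°N:
f = 2Ω sin φ = 2 × 7.29×10⁻⁵ × sin 68° = 1.35×10⁻⁴ s⁻¹
Wind speed in SI: 36.9 knots = 19.0 m/s
Geostrophic balance rearranged: |∂P/∂n| = f ρ V_g
|∂P/∂n| = 1.35×10⁻⁴ × 0.852 × 19.0 = 2.19×10⁻³ Pa/m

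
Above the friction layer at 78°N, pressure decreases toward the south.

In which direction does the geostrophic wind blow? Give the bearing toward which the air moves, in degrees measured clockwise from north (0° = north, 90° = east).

The pressure-gradient force points toward the south (bearing 180°).
Geostrophic balance: in the Northern Hemisphere the Coriolis force deflects motion to the right, so the geostrophic wind blows 90° to the right of the pressure-gradient force (low pressure on the left).
Rotating 180° by 90° clockwise gives 270° — the wind blows toward the west.

270°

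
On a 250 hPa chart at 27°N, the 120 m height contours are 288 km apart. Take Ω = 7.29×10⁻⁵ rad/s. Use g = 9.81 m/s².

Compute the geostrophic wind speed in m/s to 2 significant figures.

62 m/s

Coriolis parameter at 27°N:
f = 2Ω sin φ = 2 × 7.29×10⁻⁵ × sin 27° = 6.62×10⁻⁵ s⁻¹
Height gradient: |∂Z/∂n| = 120 m / 288000 m = 4.17×10⁻⁴
On a pressure surface, geostrophic balance gives V_g = (g/f)|∂Z/∂n|:
V_g = 9.81 × 4.17×10⁻⁴ / 6.62×10⁻⁵ = 61.8 m/s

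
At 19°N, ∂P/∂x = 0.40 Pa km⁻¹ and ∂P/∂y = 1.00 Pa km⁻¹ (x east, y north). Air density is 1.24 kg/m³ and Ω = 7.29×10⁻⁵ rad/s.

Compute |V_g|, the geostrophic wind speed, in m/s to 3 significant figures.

18.3 m/s

Coriolis parameter at 19°N:
f = 2Ω sin φ = 2 × 7.29×10⁻⁵ × sin 19° = 4.75×10⁻⁵ s⁻¹
Component geostrophic relations (x east, y north):
u_g = −(1/(fρ)) ∂P/∂y,  v_g = (1/(fρ)) ∂P/∂x
u_g = −(1.00×10⁻³)/(4.75×10⁻⁵ × 1.24) = −17.0 m/s;  v_g = (0.40×10⁻³)/(4.75×10⁻⁵ × 1.24) = 6.80 m/s
|V_g| = √(u_g² + v_g²) = 18.3 m/s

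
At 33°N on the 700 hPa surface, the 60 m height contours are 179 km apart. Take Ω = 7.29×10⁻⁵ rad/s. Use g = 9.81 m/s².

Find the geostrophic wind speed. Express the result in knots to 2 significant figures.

Coriolis parameter at 33°N:
f = 2Ω sin φ = 2 × 7.29×10⁻⁵ × sin 33° = 7.94×10⁻⁵ s⁻¹
Height gradient: |∂Z/∂n| = 60 m / 179000 m = 3.35×10⁻⁴
On a pressure surface, geostrophic balance gives V_g = (g/f)|∂Z/∂n|:
V_g = 9.81 × 3.35×10⁻⁴ / 7.94×10⁻⁵ = 41.4 m/s
Converting: 41.4 m/s × 1.944 = 80 knots

80 knots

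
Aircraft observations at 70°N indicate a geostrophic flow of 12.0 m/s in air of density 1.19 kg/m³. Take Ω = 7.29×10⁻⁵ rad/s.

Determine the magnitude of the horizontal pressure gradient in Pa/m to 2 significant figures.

2.0×10⁻³ Pa/m

Coriolis parameter at 70°N:
f = 2Ω sin φ = 2 × 7.29×10⁻⁵ × sin 70° = 1.37×10⁻⁴ s⁻¹
Geostrophic balance rearranged: |∂P/∂n| = f ρ V_g
|∂P/∂n| = 1.37×10⁻⁴ × 1.19 × 12.0 = 1.96×10⁻³ Pa/m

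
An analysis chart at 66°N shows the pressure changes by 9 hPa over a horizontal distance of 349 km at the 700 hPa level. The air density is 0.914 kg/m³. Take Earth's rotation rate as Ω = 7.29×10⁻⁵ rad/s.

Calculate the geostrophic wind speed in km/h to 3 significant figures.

Coriolis parameter at 66°N:
f = 2Ω sin φ = 2 × 7.29×10⁻⁵ × sin 66° = 1.33×10⁻⁴ s⁻¹
Pressure gradient: |∂P/∂n| = 900 Pa / 349000 m = 2.58×10⁻³ Pa/m
Geostrophic balance (pressure-gradient force = Coriolis force):
V_g = (1/(fρ)) |∂P/∂n| = 2.58×10⁻³ / (1.33×10⁻⁴ × 0.914) = 21.2 m/s
Converting: 21.2 m/s × 3.6 = 76.3 km/h

76.3 km/h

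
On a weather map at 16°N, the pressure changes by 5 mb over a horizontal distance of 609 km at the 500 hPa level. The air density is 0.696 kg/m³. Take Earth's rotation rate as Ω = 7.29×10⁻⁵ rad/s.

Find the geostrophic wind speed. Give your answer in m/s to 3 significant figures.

Coriolis parameter at 16°N:
f = 2Ω sin φ = 2 × 7.29×10⁻⁵ × sin 16° = 4.02×10⁻⁵ s⁻¹
Pressure gradient: |∂P/∂n| = 500 Pa / 609000 m = 8.21×10⁻⁴ Pa/m
Geostrophic balance (pressure-gradient force = Coriolis force):
V_g = (1/(fρ)) |∂P/∂n| = 8.21×10⁻⁴ / (4.02×10⁻⁵ × 0.696) = 29.4 m/s

29.4 m/s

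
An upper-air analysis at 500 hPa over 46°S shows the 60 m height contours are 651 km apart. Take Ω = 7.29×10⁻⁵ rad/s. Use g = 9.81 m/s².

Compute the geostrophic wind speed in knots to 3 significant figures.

16.8 knots

Coriolis parameter at 46°S:
f = 2Ω sin φ = 2 × 7.29×10⁻⁵ × sin 46° = 1.05×10⁻⁴ s⁻¹
Height gradient: |∂Z/∂n| = 60 m / 651000 m = 9.22×10⁻⁵
On a pressure surface, geostrophic balance gives V_g = (g/f)|∂Z/∂n|:
V_g = 9.81 × 9.22×10⁻⁵ / 1.05×10⁻⁴ = 8.62 m/s
Converting: 8.62 m/s × 1.944 = 16.8 knots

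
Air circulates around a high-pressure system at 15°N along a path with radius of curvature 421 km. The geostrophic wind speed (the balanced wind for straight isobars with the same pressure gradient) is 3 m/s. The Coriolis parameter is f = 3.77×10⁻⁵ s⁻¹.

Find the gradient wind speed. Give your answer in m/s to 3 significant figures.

4.02 m/s

Around a high, pressure-gradient force acts outward with centrifugal, so Coriolis balances both:
fV = (1/ρ)|∂P/∂n| + V²/R  →  V² − fR·V + fR·V_g = 0
With fR = 3.77×10⁻⁵ × 421×10³ m = 15.9 m/s:
V = [fR − √((fR)² − 4 fR V_g)]/2 = [15.9 − √(15.9² − 4×15.9×3)]/2 = 4.02 m/s
Supergeostrophic (V > V_g = 3 m/s), as expected around a high.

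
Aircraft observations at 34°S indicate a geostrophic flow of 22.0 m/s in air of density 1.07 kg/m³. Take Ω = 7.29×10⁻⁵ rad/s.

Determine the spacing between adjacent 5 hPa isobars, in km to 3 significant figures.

Coriolis parameter at 34°S:
f = 2Ω sin φ = 2 × 7.29×10⁻⁵ × sin 34° = 8.15×10⁻⁵ s⁻¹
Geostrophic balance rearranged: |∂P/∂n| = f ρ V_g
|∂P/∂n| = 8.15×10⁻⁵ × 1.07 × 22.0 = 1.92×10⁻³ Pa/m
Isobar spacing: Δn = ΔP/|∂P/∂n| = 500 Pa / 1.92×10⁻³ Pa/m = 260522 m ≈ 261 km

261 km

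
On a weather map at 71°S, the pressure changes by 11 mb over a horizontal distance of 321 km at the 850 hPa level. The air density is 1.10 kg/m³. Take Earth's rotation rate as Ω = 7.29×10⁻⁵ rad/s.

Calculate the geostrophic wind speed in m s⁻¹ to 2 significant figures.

23 m s⁻¹

Coriolis parameter at 71°S:
f = 2Ω sin φ = 2 × 7.29×10⁻⁵ × sin 71° = 1.38×10⁻⁴ s⁻¹
Pressure gradient: |∂P/∂n| = 1100 Pa / 321000 m = 3.43×10⁻³ Pa/m
Geostrophic balance (pressure-gradient force = Coriolis force):
V_g = (1/(fρ)) |∂P/∂n| = 3.43×10⁻³ / (1.38×10⁻⁴ × 1.10) = 22.6 m/s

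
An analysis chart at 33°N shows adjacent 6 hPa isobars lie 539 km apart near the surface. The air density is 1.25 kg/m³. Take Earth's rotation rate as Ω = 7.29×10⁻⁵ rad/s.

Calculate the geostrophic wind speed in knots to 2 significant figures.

22 knots

Coriolis parameter at 33°N:
f = 2Ω sin φ = 2 × 7.29×10⁻⁵ × sin 33° = 7.94×10⁻⁵ s⁻¹
Pressure gradient: |∂P/∂n| = 600 Pa / 539000 m = 1.11×10⁻³ Pa/m
Geostrophic balance (pressure-gradient force = Coriolis force):
V_g = (1/(fρ)) |∂P/∂n| = 1.11×10⁻³ / (7.94×10⁻⁵ × 1.25) = 11.2 m/s
Converting: 11.2 m/s × 1.944 = 22 knots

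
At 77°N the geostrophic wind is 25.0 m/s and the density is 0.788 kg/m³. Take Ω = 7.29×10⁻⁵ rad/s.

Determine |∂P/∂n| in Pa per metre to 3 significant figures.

2.80×10⁻³ Pa/m

Coriolis parameter at 77°N:
f = 2Ω sin φ = 2 × 7.29×10⁻⁵ × sin 77° = 1.42×10⁻⁴ s⁻¹
Geostrophic balance rearranged: |∂P/∂n| = f ρ V_g
|∂P/∂n| = 1.42×10⁻⁴ × 0.788 × 25.0 = 2.80×10⁻³ Pa/m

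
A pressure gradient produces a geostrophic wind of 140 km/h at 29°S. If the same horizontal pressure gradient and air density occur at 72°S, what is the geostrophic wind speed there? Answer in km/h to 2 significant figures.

71 km/h

With the same pressure gradient and density, V_g ∝ 1/f ∝ 1/sin φ.
V₂ = V₁ · sin φ₁ / sin φ₂ = 140 × sin 29° / sin 72°
V₂ = 140 × 0.4848/0.9511 = 71 km/h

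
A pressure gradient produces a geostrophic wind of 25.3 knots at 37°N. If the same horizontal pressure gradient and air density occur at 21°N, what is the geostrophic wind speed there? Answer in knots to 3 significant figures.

42.5 knots

With the same pressure gradient and density, V_g ∝ 1/f ∝ 1/sin φ.
V₂ = V₁ · sin φ₁ / sin φ₂ = 25.3 × sin 37° / sin 21°
V₂ = 25.3 × 0.6018/0.3584 = 42.5 knots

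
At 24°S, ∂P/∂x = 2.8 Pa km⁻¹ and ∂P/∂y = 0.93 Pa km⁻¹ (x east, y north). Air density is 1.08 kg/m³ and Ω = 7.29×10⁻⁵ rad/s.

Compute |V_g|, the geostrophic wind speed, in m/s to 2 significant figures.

46 m/s

Coriolis parameter at 24°S:
f = 2Ω sin φ = 2 × 7.29×10⁻⁵ × sin 24° = 5.93×10⁻⁵ s⁻¹
In the Southern Hemisphere f is negative: f = −5.93×10⁻⁵ s⁻¹.
Component geostrophic relations (x east, y north):
u_g = −(1/(fρ)) ∂P/∂y,  v_g = (1/(fρ)) ∂P/∂x
u_g = −(0.93×10⁻³)/(−5.93×10⁻⁵ × 1.08) = 14.5 m/s;  v_g = (2.8×10⁻³)/(−5.93×10⁻⁵ × 1.08) = −43.7 m/s
|V_g| = √(u_g² + v_g²) = 46.1 m/s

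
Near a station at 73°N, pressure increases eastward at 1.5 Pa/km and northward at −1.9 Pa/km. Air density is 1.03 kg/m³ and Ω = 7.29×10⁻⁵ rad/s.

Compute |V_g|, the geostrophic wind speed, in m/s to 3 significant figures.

Coriolis parameter at 73°N:
f = 2Ω sin φ = 2 × 7.29×10⁻⁵ × sin 73° = 1.39×10⁻⁴ s⁻¹
Component geostrophic relations (x east, y north):
u_g = −(1/(fρ)) ∂P/∂y,  v_g = (1/(fρ)) ∂P/∂x
u_g = −(−1.9×10⁻³)/(1.39×10⁻⁴ × 1.03) = 13.2 m/s;  v_g = (1.5×10⁻³)/(1.39×10⁻⁴ × 1.03) = 10.4 m/s
|V_g| = √(u_g² + v_g²) = 16.9 m/s

16.9 m/s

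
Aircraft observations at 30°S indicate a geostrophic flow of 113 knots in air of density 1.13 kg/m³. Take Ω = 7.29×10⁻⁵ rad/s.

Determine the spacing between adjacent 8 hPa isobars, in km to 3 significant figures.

167 km

Coriolis parameter at 30°S:
f = 2Ω sin φ = 2 × 7.29×10⁻⁵ × sin 30° = 7.29×10⁻⁵ s⁻¹
Wind speed in SI: 113 knots = 58.1 m/s
Geostrophic balance rearranged: |∂P/∂n| = f ρ V_g
|∂P/∂n| = 7.29×10⁻⁵ × 1.13 × 58.1 = 4.79×10⁻³ Pa/m
Isobar spacing: Δn = ΔP/|∂P/∂n| = 800 Pa / 4.79×10⁻³ Pa/m = 167058 m ≈ 167 km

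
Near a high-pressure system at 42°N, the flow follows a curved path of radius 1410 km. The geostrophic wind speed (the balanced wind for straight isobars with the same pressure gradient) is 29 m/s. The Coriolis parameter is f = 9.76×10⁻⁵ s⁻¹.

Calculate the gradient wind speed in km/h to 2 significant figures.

150 km/h

Around a high, pressure-gradient force acts outward with centrifugal, so Coriolis balances both:
fV = (1/ρ)|∂P/∂n| + V²/R  →  V² − fR·V + fR·V_g = 0
With fR = 9.76×10⁻⁵ × 1410×10³ m = 138 m/s:
V = [fR − √((fR)² − 4 fR V_g)]/2 = [138 − √(138² − 4×138×29)]/2 = 41.5 m/s
Supergeostrophic (V > V_g = 29 m/s), as expected around a high.
Converting: 41.5 m/s × 3.6 = 150 km/h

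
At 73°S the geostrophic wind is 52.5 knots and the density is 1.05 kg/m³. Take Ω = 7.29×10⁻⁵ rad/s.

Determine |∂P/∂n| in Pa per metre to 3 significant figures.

3.95×10⁻³ Pa/m

Coriolis parameter at 73°S:
f = 2Ω sin φ = 2 × 7.29×10⁻⁵ × sin 73° = 1.39×10⁻⁴ s⁻¹
Wind speed in SI: 52.5 knots = 27.0 m/s
Geostrophic balance rearranged: |∂P/∂n| = f ρ V_g
|∂P/∂n| = 1.39×10⁻⁴ × 1.05 × 27.0 = 3.95×10⁻³ Pa/m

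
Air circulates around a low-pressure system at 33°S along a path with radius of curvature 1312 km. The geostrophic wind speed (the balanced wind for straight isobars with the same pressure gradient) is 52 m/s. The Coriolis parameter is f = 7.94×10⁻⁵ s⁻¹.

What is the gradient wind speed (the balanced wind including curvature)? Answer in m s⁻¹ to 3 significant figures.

38.1 m s⁻¹

Around a low, centrifugal force acts outward with Coriolis, so pressure-gradient force balances both:
(1/ρ)|∂P/∂n| = fV + V²/R  →  V² + fR·V − fR·V_g = 0
With fR = 7.94×10⁻⁵ × 1312×10³ m = 104 m/s:
V = [−fR + √((fR)² + 4 fR V_g)]/2 = [−104 + √(104² + 4×104×52)]/2 = 38.1 m/s
Subgeostrophic (V < V_g = 52 m/s), as expected around a low.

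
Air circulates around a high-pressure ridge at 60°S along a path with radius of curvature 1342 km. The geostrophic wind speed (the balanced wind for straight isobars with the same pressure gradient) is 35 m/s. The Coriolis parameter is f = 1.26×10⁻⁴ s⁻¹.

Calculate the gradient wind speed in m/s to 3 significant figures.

Around a high, pressure-gradient force acts outward with centrifugal, so Coriolis balances both:
fV = (1/ρ)|∂P/∂n| + V²/R  →  V² − fR·V + fR·V_g = 0
With fR = 1.26×10⁻⁴ × 1342×10³ m = 169 m/s:
V = [fR − √((fR)² − 4 fR V_g)]/2 = [169 − √(169² − 4×169×35)]/2 = 49.5 m/s
Supergeostrophic (V > V_g = 35 m/s), as expected around a high.

49.5 m/s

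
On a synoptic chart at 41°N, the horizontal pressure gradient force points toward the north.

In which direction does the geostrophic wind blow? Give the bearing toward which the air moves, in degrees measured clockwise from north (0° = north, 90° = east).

The pressure-gradient force points toward the north (bearing 000°).
Geostrophic balance: in the Northern Hemisphere the Coriolis force deflects motion to the right, so the geostrophic wind blows 90° to the right of the pressure-gradient force (low pressure on the left).
Rotating 000° by 90° clockwise gives 090° — the wind blows toward the east.

090°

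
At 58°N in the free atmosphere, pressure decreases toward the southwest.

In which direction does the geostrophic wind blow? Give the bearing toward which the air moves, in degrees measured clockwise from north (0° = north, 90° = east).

315°

The pressure-gradient force points toward the southwest (bearing 225°).
Geostrophic balance: in the Northern Hemisphere the Coriolis force deflects motion to the right, so the geostrophic wind blows 90° to the right of the pressure-gradient force (low pressure on the left).
Rotating 225° by 90° clockwise gives 315° — the wind blows toward the northwest.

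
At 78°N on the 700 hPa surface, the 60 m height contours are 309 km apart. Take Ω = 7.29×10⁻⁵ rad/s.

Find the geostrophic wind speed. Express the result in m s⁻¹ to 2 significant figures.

13 m s⁻¹

Coriolis parameter at 78°N:
f = 2Ω sin φ = 2 × 7.29×10⁻⁵ × sin 78° = 1.43×10⁻⁴ s⁻¹
Height gradient: |∂Z/∂n| = 60 m / 309000 m = 1.94×10⁻⁴
On a pressure surface, geostrophic balance gives V_g = (g/f)|∂Z/∂n|:
V_g = 9.81 × 1.94×10⁻⁴ / 1.43×10⁻⁴ = 13.4 m/s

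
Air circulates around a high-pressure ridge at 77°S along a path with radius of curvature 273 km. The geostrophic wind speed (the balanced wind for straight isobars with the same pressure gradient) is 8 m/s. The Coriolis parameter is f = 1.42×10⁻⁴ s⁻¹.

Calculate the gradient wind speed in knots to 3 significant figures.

Around a high, pressure-gradient force acts outward with centrifugal, so Coriolis balances both:
fV = (1/ρ)|∂P/∂n| + V²/R  →  V² − fR·V + fR·V_g = 0
With fR = 1.42×10⁻⁴ × 273×10³ m = 38.8 m/s:
V = [fR − √((fR)² − 4 fR V_g)]/2 = [38.8 − √(38.8² − 4×38.8×8)]/2 = 11.3 m/s
Supergeostrophic (V > V_g = 8 m/s), as expected around a high.
Converting: 11.3 m/s × 1.944 = 21.9 knots

21.9 knots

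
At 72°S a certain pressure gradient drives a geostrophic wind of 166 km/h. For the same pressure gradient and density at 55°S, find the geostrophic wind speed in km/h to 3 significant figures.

With the same pressure gradient and density, V_g ∝ 1/f ∝ 1/sin φ.
V₂ = V₁ · sin φ₁ / sin φ₂ = 166 × sin 72° / sin 55°
V₂ = 166 × 0.9511/0.8192 = 193 km/h

193 km/h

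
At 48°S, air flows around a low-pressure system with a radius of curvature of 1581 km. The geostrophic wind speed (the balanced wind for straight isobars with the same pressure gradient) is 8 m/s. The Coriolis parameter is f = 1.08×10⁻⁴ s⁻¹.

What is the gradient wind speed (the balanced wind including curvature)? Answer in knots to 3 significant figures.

14.9 knots

Around a low, centrifugal force acts outward with Coriolis, so pressure-gradient force balances both:
(1/ρ)|∂P/∂n| = fV + V²/R  →  V² + fR·V − fR·V_g = 0
With fR = 1.08×10⁻⁴ × 1581×10³ m = 171 m/s:
V = [−fR + √((fR)² + 4 fR V_g)]/2 = [−171 + √(171² + 4×171×8)]/2 = 7.66 m/s
Subgeostrophic (V < V_g = 8 m/s), as expected around a low.
Converting: 7.66 m/s × 1.944 = 14.9 knots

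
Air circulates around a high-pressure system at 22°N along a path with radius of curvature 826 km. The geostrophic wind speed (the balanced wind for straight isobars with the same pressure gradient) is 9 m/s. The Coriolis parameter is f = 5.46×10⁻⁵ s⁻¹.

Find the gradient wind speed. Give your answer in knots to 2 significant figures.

Around a high, pressure-gradient force acts outward with centrifugal, so Coriolis balances both:
fV = (1/ρ)|∂P/∂n| + V²/R  →  V² − fR·V + fR·V_g = 0
With fR = 5.46×10⁻⁵ × 826×10³ m = 45.1 m/s:
V = [fR − √((fR)² − 4 fR V_g)]/2 = [45.1 − √(45.1² − 4×45.1×9)]/2 = 12.4 m/s
Supergeostrophic (V > V_g = 9 m/s), as expected around a high.
Converting: 12.4 m/s × 1.944 = 24 knots

24 knots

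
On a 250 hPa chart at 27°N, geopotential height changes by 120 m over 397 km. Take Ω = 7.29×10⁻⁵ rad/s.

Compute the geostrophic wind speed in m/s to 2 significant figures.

45 m/s

Coriolis parameter at 27°N:
f = 2Ω sin φ = 2 × 7.29×10⁻⁵ × sin 27° = 6.62×10⁻⁵ s⁻¹
Height gradient: |∂Z/∂n| = 120 m / 397000 m = 3.02×10⁻⁴
On a pressure surface, geostrophic balance gives V_g = (g/f)|∂Z/∂n|:
V_g = 9.81 × 3.02×10⁻⁴ / 6.62×10⁻⁵ = 44.8 m/s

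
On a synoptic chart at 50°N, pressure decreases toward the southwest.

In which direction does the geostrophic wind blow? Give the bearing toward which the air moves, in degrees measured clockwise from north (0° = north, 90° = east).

315°

The pressure-gradient force points toward the southwest (bearing 225°).
Geostrophic balance: in the Northern Hemisphere the Coriolis force deflects motion to the right, so the geostrophic wind blows 90° to the right of the pressure-gradient force (low pressure on the left).
Rotating 225° by 90° clockwise gives 315° — the wind blows toward the northwest.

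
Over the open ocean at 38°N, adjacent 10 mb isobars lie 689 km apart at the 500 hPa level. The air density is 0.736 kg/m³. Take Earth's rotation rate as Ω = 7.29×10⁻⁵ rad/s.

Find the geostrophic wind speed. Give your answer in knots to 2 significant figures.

43 knots

Coriolis parameter at 38°N:
f = 2Ω sin φ = 2 × 7.29×10⁻⁵ × sin 38° = 8.98×10⁻⁵ s⁻¹
Pressure gradient: |∂P/∂n| = 1000 Pa / 689000 m = 1.45×10⁻³ Pa/m
Geostrophic balance (pressure-gradient force = Coriolis force):
V_g = (1/(fρ)) |∂P/∂n| = 1.45×10⁻³ / (8.98×10⁻⁵ × 0.736) = 22.0 m/s
Converting: 22.0 m/s × 1.944 = 43 knots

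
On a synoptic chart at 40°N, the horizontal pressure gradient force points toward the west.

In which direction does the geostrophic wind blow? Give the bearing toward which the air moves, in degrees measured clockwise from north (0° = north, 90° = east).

The pressure-gradient force points toward the west (bearing 270°).
Geostrophic balance: in the Northern Hemisphere the Coriolis force deflects motion to the right, so the geostrophic wind blows 90° to the right of the pressure-gradient force (low pressure on the left).
Rotating 270° by 90° clockwise gives 000° — the wind blows toward the north.

000°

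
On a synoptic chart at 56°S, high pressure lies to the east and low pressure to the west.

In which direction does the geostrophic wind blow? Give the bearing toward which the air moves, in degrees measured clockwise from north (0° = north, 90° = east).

The pressure-gradient force points toward the west (bearing 270°).
Geostrophic balance: in the Southern Hemisphere the Coriolis force deflects motion to the left, so the geostrophic wind blows 90° to the left of the pressure-gradient force (low pressure on the right).
Rotating 270° by 90° counterclockwise gives 180° — the wind blows toward the south.

180°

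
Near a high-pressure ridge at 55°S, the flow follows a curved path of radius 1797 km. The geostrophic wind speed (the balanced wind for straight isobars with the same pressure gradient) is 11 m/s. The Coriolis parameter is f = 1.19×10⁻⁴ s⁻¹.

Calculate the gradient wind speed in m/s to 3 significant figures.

Around a high, pressure-gradient force acts outward with centrifugal, so Coriolis balances both:
fV = (1/ρ)|∂P/∂n| + V²/R  →  V² − fR·V + fR·V_g = 0
With fR = 1.19×10⁻⁴ × 1797×10³ m = 214 m/s:
V = [fR − √((fR)² − 4 fR V_g)]/2 = [214 − √(214² − 4×214×11)]/2 = 11.6 m/s
Supergeostrophic (V > V_g = 11 m/s), as expected around a high.

11.6 m/s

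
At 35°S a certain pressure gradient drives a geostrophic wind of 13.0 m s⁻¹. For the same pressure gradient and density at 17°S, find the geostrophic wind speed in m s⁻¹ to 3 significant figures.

25.5 m s⁻¹

With the same pressure gradient and density, V_g ∝ 1/f ∝ 1/sin φ.
V₂ = V₁ · sin φ₁ / sin φ₂ = 13.0 × sin 35° / sin 17°
V₂ = 13.0 × 0.5736/0.2924 = 25.5 m s⁻¹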